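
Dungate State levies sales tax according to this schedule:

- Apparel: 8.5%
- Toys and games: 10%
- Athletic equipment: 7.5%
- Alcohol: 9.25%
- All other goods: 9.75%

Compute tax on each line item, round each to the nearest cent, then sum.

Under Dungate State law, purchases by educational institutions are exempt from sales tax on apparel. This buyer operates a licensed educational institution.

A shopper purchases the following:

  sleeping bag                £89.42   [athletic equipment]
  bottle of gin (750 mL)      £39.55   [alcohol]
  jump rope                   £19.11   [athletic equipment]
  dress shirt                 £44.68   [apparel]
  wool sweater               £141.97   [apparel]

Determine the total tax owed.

Sleeping bag £89.42: athletic equipment → 7.5% → £6.71
Bottle of gin (750 mL) £39.55: alcohol → 9.25% → £3.66
Jump rope £19.11: athletic equipment → 7.5% → £1.43
Dress shirt £44.68: apparel, buyer-exempt → 0% → £0.00
Wool sweater £141.97: apparel, buyer-exempt → 0% → £0.00
Total tax = £6.71 + £3.66 + £1.43 = £11.80

£11.80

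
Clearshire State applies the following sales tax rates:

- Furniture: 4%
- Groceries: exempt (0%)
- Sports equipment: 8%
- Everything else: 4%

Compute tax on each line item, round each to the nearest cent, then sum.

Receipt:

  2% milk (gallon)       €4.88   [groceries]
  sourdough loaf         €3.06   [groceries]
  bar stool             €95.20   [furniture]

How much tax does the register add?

2% milk (gallon) €4.88: groceries → 0% → €0.00
Sourdough loaf €3.06: groceries → 0% → €0.00
Bar stool €95.20: furniture → 4% → €3.81
Total tax = €3.81

€3.81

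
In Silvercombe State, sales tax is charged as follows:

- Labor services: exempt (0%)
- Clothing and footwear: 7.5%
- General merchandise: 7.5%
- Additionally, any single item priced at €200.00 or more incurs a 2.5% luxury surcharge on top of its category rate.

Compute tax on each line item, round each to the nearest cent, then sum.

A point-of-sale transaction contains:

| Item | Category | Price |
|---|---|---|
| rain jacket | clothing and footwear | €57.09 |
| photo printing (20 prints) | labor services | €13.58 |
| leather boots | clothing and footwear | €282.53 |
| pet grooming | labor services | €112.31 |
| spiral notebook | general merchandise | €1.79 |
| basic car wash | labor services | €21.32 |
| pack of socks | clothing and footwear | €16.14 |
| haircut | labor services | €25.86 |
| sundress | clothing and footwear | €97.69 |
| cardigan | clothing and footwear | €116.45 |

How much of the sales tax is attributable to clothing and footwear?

Rain jacket €57.09: clothing and footwear → 7.5% → €4.28
Leather boots €282.53: clothing and footwear → 7.5% + 2.5% surcharge = 10% → €28.25
Pack of socks €16.14: clothing and footwear → 7.5% → €1.21
Sundress €97.69: clothing and footwear → 7.5% → €7.33
Cardigan €116.45: clothing and footwear → 7.5% → €8.73
Tax on clothing and footwear = €4.28 + €28.25 + €1.21 + €7.33 + €8.73 = €49.80

€49.80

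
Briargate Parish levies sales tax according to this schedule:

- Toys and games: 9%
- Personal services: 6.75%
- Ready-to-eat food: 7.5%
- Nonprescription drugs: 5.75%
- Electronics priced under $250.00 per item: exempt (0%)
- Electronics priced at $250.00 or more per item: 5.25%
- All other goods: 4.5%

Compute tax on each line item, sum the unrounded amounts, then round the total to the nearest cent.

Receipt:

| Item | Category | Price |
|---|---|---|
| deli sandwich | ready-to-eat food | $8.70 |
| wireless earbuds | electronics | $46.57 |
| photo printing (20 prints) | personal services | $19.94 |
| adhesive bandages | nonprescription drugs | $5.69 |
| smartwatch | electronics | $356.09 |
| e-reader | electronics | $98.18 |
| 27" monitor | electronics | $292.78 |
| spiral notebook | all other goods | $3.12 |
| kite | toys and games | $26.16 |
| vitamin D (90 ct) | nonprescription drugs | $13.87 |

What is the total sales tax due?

$39.68

Deli sandwich $8.70: ready-to-eat food → 7.5% → $0.6525
Wireless earbuds $46.57: electronics, under $250.00 → 0% → $0.00
Photo printing (20 prints) $19.94: personal services → 6.75% → $1.34595
Adhesive bandages $5.69: nonprescription drugs → 5.75% → $0.327175
Smartwatch $356.09: electronics, $250.00 or more → 5.25% → $18.694725
E-reader $98.18: electronics, under $250.00 → 0% → $0.00
27" monitor $292.78: electronics, $250.00 or more → 5.25% → $15.37095
Spiral notebook $3.12: all other goods → 4.5% → $0.1404
Kite $26.16: toys and games → 9% → $2.3544
Vitamin D (90 ct) $13.87: nonprescription drugs → 5.75% → $0.797525
Unrounded tax sum = $39.683625 → $39.68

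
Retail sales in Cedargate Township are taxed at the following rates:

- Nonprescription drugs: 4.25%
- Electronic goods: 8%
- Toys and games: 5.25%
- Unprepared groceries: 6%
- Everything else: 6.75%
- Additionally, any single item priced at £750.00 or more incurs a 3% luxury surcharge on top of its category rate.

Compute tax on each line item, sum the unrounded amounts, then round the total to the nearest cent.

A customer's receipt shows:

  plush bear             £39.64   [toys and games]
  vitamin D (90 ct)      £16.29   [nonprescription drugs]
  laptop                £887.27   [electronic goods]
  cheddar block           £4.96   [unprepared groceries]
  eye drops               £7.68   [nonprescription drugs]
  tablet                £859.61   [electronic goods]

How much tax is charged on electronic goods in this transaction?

Laptop £887.27: electronic goods → 8% + 3% surcharge = 11% → £97.5997
Tablet £859.61: electronic goods → 8% + 3% surcharge = 11% → £94.5571
Tax on electronic goods: unrounded sum = £192.1568 → £192.16

£192.16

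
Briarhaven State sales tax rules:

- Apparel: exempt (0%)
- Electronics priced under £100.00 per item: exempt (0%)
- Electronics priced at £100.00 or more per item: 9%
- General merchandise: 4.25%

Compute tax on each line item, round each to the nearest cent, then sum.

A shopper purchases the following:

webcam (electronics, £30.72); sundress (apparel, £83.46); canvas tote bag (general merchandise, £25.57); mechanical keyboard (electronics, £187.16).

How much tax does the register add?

£17.93

Webcam £30.72: electronics, under £100.00 → 0% → £0.00
Sundress £83.46: apparel → 0% → £0.00
Canvas tote bag £25.57: general merchandise → 4.25% → £1.09
Mechanical keyboard £187.16: electronics, £100.00 or more → 9% → £16.84
Total tax = £1.09 + £16.84 = £17.93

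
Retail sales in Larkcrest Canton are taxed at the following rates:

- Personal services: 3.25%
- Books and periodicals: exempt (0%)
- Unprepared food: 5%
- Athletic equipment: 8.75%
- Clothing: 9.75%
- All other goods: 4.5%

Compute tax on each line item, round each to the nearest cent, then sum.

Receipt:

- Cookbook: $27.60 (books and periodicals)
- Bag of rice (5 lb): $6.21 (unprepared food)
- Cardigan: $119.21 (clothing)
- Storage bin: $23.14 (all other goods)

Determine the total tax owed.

Cookbook $27.60: books and periodicals → 0% → $0.00
Bag of rice (5 lb) $6.21: unprepared food → 5% → $0.31
Cardigan $119.21: clothing → 9.75% → $11.62
Storage bin $23.14: all other goods → 4.5% → $1.04
Total tax = $0.31 + $11.62 + $1.04 = $12.97

$12.97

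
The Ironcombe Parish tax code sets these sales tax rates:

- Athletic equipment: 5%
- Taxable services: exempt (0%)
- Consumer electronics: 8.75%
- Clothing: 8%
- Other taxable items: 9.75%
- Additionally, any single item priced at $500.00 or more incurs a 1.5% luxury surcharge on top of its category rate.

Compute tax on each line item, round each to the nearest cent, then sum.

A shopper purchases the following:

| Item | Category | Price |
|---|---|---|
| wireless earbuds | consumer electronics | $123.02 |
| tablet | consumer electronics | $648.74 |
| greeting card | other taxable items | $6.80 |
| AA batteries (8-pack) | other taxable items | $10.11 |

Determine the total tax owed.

$78.91

Wireless earbuds $123.02: consumer electronics → 8.75% → $10.76
Tablet $648.74: consumer electronics → 8.75% + 1.5% surcharge = 10.25% → $66.50
Greeting card $6.80: other taxable items → 9.75% → $0.66
AA batteries (8-pack) $10.11: other taxable items → 9.75% → $0.99
Total tax = $10.76 + $66.50 + $0.66 + $0.99 = $78.91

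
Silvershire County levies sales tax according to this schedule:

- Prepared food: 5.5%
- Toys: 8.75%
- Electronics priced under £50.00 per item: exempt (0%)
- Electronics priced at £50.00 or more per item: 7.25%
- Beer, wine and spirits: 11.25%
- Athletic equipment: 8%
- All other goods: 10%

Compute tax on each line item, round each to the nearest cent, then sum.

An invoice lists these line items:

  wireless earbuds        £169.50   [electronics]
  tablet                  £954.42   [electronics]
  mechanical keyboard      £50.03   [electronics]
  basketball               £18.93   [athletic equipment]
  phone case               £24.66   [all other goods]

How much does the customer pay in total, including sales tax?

Wireless earbuds £169.50: electronics, £50.00 or more → 7.25% → £12.29
Tablet £954.42: electronics, £50.00 or more → 7.25% → £69.20
Mechanical keyboard £50.03: electronics, £50.00 or more → 7.25% → £3.63
Basketball £18.93: athletic equipment → 8% → £1.51
Phone case £24.66: all other goods → 10% → £2.47
Subtotal = £1217.54; tax = £89.10; total due = £1306.64

£1306.64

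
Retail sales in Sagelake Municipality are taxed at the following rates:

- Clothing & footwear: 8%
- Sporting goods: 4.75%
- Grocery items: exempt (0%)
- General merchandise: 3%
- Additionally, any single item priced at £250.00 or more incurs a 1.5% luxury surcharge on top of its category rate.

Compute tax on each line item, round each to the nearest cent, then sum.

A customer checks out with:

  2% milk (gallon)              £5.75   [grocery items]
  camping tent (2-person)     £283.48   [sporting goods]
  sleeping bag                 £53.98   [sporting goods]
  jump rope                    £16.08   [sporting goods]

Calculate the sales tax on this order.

2% milk (gallon) £5.75: grocery items → 0% → £0.00
Camping tent (2-person) £283.48: sporting goods → 4.75% + 1.5% surcharge = 6.25% → £17.72
Sleeping bag £53.98: sporting goods → 4.75% → £2.56
Jump rope £16.08: sporting goods → 4.75% → £0.76
Total tax = £17.72 + £2.56 + £0.76 = £21.04

£21.04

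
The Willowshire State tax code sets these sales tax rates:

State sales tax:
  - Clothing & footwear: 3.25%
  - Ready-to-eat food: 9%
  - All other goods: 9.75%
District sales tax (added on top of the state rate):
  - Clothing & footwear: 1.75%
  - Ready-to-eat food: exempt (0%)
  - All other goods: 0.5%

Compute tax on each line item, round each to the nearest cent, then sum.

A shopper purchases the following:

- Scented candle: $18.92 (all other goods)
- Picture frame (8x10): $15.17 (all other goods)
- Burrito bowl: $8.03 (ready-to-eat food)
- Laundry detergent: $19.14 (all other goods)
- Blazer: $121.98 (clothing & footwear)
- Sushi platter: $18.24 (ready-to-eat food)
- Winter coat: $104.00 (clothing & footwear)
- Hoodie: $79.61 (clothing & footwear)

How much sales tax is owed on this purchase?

$23.09

Scented candle $18.92: all other goods → 9.75% + 0.5% district = 10.25% → $1.94
Picture frame (8x10) $15.17: all other goods → 9.75% + 0.5% district = 10.25% → $1.55
Burrito bowl $8.03: ready-to-eat food → 9% + 0% district = 9% → $0.72
Laundry detergent $19.14: all other goods → 9.75% + 0.5% district = 10.25% → $1.96
Blazer $121.98: clothing & footwear → 3.25% + 1.75% district = 5% → $6.10
Sushi platter $18.24: ready-to-eat food → 9% + 0% district = 9% → $1.64
Winter coat $104.00: clothing & footwear → 3.25% + 1.75% district = 5% → $5.20
Hoodie $79.61: clothing & footwear → 3.25% + 1.75% district = 5% → $3.98
Total tax = $1.94 + $1.55 + $0.72 + $1.96 + $6.10 + $1.64 + $5.20 + $3.98 = $23.09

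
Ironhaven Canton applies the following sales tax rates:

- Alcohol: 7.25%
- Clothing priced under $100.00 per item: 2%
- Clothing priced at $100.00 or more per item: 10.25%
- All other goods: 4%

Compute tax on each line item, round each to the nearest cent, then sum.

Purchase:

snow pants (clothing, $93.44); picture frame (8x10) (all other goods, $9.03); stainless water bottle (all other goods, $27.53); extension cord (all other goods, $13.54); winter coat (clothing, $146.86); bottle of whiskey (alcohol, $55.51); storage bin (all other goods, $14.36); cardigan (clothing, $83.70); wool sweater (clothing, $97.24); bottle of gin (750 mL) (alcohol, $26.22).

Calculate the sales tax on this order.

Snow pants $93.44: clothing, under $100.00 → 2% → $1.87
Picture frame (8x10) $9.03: all other goods → 4% → $0.36
Stainless water bottle $27.53: all other goods → 4% → $1.10
Extension cord $13.54: all other goods → 4% → $0.54
Winter coat $146.86: clothing, $100.00 or more → 10.25% → $15.05
Bottle of whiskey $55.51: alcohol → 7.25% → $4.02
Storage bin $14.36: all other goods → 4% → $0.57
Cardigan $83.70: clothing, under $100.00 → 2% → $1.67
Wool sweater $97.24: clothing, under $100.00 → 2% → $1.94
Bottle of gin (750 mL) $26.22: alcohol → 7.25% → $1.90
Total tax = $1.87 + $0.36 + $1.10 + $0.54 + $15.05 + $4.02 + $0.57 + $1.67 + $1.94 + $1.90 = $29.02

$29.02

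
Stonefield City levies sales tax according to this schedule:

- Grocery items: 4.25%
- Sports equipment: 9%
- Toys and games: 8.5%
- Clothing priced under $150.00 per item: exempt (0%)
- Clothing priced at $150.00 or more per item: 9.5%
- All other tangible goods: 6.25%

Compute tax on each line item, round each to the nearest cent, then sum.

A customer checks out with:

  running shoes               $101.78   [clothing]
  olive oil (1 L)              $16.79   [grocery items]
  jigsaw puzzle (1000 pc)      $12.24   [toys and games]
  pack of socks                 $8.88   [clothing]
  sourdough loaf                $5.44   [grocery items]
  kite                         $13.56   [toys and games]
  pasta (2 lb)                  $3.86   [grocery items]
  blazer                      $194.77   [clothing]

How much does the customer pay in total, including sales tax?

$379.11

Running shoes $101.78: clothing, under $150.00 → 0% → $0.00
Olive oil (1 L) $16.79: grocery items → 4.25% → $0.71
Jigsaw puzzle (1000 pc) $12.24: toys and games → 8.5% → $1.04
Pack of socks $8.88: clothing, under $150.00 → 0% → $0.00
Sourdough loaf $5.44: grocery items → 4.25% → $0.23
Kite $13.56: toys and games → 8.5% → $1.15
Pasta (2 lb) $3.86: grocery items → 4.25% → $0.16
Blazer $194.77: clothing, $150.00 or more → 9.5% → $18.50
Subtotal = $357.32; tax = $21.79; total due = $379.11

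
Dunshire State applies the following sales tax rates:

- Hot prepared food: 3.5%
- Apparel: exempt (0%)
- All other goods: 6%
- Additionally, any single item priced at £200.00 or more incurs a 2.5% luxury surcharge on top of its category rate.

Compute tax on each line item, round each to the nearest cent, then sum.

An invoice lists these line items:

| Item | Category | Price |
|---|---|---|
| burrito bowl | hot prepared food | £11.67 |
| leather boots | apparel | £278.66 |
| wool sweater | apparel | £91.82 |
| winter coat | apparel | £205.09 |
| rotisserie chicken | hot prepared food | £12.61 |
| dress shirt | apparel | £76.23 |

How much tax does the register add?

Burrito bowl £11.67: hot prepared food → 3.5% → £0.41
Leather boots £278.66: apparel → 0% + 2.5% surcharge = 2.5% → £6.97
Wool sweater £91.82: apparel → 0% → £0.00
Winter coat £205.09: apparel → 0% + 2.5% surcharge = 2.5% → £5.13
Rotisserie chicken £12.61: hot prepared food → 3.5% → £0.44
Dress shirt £76.23: apparel → 0% → £0.00
Total tax = £0.41 + £6.97 + £5.13 + £0.44 = £12.95

£12.95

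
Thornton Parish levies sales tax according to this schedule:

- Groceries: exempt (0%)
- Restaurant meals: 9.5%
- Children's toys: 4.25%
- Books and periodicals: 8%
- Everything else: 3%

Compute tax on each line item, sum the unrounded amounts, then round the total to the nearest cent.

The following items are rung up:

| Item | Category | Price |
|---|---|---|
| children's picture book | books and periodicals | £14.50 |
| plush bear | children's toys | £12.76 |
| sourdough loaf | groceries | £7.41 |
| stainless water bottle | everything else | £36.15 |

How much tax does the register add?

Children's picture book £14.50: books and periodicals → 8% → £1.16
Plush bear £12.76: children's toys → 4.25% → £0.5423
Sourdough loaf £7.41: groceries → 0% → £0.00
Stainless water bottle £36.15: everything else → 3% → £1.0845
Unrounded tax sum = £2.7868 → £2.79

£2.79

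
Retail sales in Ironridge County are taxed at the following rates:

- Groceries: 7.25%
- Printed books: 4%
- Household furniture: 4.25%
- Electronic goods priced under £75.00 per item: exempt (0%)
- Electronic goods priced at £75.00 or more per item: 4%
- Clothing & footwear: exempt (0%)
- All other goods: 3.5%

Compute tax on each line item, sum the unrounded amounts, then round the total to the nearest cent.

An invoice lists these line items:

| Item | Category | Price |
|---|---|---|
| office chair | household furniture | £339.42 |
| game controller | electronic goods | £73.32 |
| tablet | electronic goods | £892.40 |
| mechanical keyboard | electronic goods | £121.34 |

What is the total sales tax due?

£54.97

Office chair £339.42: household furniture → 4.25% → £14.42535
Game controller £73.32: electronic goods, under £75.00 → 0% → £0.00
Tablet £892.40: electronic goods, £75.00 or more → 4% → £35.696
Mechanical keyboard £121.34: electronic goods, £75.00 or more → 4% → £4.8536
Unrounded tax sum = £54.97495 → £54.97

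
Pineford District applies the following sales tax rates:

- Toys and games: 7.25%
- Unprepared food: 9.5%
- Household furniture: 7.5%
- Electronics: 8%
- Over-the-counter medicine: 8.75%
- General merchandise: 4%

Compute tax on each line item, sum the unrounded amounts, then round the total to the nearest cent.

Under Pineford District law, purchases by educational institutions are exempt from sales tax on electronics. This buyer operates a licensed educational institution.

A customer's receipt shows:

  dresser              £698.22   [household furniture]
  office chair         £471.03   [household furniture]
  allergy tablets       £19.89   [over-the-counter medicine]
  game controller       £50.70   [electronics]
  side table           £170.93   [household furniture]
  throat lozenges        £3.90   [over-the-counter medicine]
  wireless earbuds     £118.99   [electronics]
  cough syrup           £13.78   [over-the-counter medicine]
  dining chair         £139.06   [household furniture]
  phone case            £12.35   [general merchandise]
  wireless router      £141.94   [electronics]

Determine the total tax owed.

Dresser £698.22: household furniture → 7.5% → £52.3665
Office chair £471.03: household furniture → 7.5% → £35.32725
Allergy tablets £19.89: over-the-counter medicine → 8.75% → £1.740375
Game controller £50.70: electronics, buyer-exempt → 0% → £0.00
Side table £170.93: household furniture → 7.5% → £12.81975
Throat lozenges £3.90: over-the-counter medicine → 8.75% → £0.34125
Wireless earbuds £118.99: electronics, buyer-exempt → 0% → £0.00
Cough syrup £13.78: over-the-counter medicine → 8.75% → £1.20575
Dining chair £139.06: household furniture → 7.5% → £10.4295
Phone case £12.35: general merchandise → 4% → £0.494
Wireless router £141.94: electronics, buyer-exempt → 0% → £0.00
Unrounded tax sum = £114.724375 → £114.72

£114.72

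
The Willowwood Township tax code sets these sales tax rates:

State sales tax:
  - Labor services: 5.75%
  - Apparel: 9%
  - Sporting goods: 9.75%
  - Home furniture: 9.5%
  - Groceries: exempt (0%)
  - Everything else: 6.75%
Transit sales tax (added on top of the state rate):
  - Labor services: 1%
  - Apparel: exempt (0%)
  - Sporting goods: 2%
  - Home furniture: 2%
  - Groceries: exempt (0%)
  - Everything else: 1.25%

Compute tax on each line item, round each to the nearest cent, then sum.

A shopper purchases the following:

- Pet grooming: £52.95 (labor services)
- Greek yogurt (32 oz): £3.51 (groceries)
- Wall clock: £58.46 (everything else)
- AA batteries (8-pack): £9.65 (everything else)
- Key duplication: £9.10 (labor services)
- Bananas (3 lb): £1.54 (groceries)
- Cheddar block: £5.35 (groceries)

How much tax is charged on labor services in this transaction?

Pet grooming £52.95: labor services → 5.75% + 1% transit = 6.75% → £3.57
Key duplication £9.10: labor services → 5.75% + 1% transit = 6.75% → £0.61
Tax on labor services = £3.57 + £0.61 = £4.18

£4.18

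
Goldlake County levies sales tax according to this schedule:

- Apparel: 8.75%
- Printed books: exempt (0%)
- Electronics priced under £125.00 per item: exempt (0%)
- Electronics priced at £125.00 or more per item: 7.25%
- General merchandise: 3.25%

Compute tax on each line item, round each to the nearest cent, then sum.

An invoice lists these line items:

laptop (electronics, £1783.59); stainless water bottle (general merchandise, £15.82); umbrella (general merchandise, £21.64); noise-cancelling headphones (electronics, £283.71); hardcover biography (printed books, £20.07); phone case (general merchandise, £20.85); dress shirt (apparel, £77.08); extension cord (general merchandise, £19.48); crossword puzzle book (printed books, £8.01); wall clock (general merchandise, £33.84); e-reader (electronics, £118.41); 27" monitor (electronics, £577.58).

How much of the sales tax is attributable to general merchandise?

£3.62

Stainless water bottle £15.82: general merchandise → 3.25% → £0.51
Umbrella £21.64: general merchandise → 3.25% → £0.70
Phone case £20.85: general merchandise → 3.25% → £0.68
Extension cord £19.48: general merchandise → 3.25% → £0.63
Wall clock £33.84: general merchandise → 3.25% → £1.10
Tax on general merchandise = £0.51 + £0.70 + £0.68 + £0.63 + £1.10 = £3.62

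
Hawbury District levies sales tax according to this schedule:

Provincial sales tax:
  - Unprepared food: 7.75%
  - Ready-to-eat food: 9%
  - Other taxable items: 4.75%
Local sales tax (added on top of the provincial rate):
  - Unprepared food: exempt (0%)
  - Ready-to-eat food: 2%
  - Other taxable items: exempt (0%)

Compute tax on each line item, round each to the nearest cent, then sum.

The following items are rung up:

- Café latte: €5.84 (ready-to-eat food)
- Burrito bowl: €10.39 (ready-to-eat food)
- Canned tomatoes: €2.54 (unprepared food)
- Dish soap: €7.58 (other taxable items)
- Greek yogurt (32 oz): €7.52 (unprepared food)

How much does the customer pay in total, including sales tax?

Café latte €5.84: ready-to-eat food → 9% + 2% local = 11% → €0.64
Burrito bowl €10.39: ready-to-eat food → 9% + 2% local = 11% → €1.14
Canned tomatoes €2.54: unprepared food → 7.75% + 0% local = 7.75% → €0.20
Dish soap €7.58: other taxable items → 4.75% + 0% local = 4.75% → €0.36
Greek yogurt (32 oz) €7.52: unprepared food → 7.75% + 0% local = 7.75% → €0.58
Subtotal = €33.87; tax = €2.92; total due = €36.79

€36.79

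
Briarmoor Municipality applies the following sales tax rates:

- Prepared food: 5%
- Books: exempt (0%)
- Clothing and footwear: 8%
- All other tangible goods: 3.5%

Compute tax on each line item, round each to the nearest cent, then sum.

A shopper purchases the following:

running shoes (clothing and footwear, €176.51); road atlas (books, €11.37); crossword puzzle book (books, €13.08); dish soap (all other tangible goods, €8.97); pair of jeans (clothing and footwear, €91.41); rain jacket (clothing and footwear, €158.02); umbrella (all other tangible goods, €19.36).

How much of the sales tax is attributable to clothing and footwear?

Running shoes €176.51: clothing and footwear → 8% → €14.12
Pair of jeans €91.41: clothing and footwear → 8% → €7.31
Rain jacket €158.02: clothing and footwear → 8% → €12.64
Tax on clothing and footwear = €14.12 + €7.31 + €12.64 = €34.07

€34.07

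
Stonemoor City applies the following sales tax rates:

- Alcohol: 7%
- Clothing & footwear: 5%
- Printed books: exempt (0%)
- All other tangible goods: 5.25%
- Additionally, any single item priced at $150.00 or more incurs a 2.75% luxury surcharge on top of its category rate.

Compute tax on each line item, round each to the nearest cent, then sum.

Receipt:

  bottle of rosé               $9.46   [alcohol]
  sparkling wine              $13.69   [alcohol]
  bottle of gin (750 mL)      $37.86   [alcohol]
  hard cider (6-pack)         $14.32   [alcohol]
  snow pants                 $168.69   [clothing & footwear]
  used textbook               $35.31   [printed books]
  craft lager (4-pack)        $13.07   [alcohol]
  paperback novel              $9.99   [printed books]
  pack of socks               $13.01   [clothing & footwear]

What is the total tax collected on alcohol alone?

$6.18

Bottle of rosé $9.46: alcohol → 7% → $0.66
Sparkling wine $13.69: alcohol → 7% → $0.96
Bottle of gin (750 mL) $37.86: alcohol → 7% → $2.65
Hard cider (6-pack) $14.32: alcohol → 7% → $1.00
Craft lager (4-pack) $13.07: alcohol → 7% → $0.91
Tax on alcohol = $0.66 + $0.96 + $2.65 + $1.00 + $0.91 = $6.18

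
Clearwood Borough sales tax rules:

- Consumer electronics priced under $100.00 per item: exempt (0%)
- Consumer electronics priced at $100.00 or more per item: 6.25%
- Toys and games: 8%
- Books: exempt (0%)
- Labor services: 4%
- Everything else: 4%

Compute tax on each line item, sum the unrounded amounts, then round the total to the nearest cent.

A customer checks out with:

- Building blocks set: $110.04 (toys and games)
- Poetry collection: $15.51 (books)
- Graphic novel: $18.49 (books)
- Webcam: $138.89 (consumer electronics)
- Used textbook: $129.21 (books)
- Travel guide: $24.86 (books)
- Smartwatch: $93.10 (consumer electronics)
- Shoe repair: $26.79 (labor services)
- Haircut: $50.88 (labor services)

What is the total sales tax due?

Building blocks set $110.04: toys and games → 8% → $8.8032
Poetry collection $15.51: books → 0% → $0.00
Graphic novel $18.49: books → 0% → $0.00
Webcam $138.89: consumer electronics, $100.00 or more → 6.25% → $8.680625
Used textbook $129.21: books → 0% → $0.00
Travel guide $24.86: books → 0% → $0.00
Smartwatch $93.10: consumer electronics, under $100.00 → 0% → $0.00
Shoe repair $26.79: labor services → 4% → $1.0716
Haircut $50.88: labor services → 4% → $2.0352
Unrounded tax sum = $20.590625 → $20.59

$20.59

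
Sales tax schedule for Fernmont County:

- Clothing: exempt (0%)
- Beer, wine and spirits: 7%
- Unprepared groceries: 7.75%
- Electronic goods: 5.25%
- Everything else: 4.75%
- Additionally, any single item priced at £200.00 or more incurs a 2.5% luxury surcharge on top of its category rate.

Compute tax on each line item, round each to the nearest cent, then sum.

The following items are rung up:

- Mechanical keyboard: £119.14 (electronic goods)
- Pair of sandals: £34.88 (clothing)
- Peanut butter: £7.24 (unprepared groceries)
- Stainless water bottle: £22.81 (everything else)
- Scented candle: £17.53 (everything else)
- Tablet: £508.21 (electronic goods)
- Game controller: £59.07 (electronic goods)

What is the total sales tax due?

Mechanical keyboard £119.14: electronic goods → 5.25% → £6.25
Pair of sandals £34.88: clothing → 0% → £0.00
Peanut butter £7.24: unprepared groceries → 7.75% → £0.56
Stainless water bottle £22.81: everything else → 4.75% → £1.08
Scented candle £17.53: everything else → 4.75% → £0.83
Tablet £508.21: electronic goods → 5.25% + 2.5% surcharge = 7.75% → £39.39
Game controller £59.07: electronic goods → 5.25% → £3.10
Total tax = £6.25 + £0.56 + £1.08 + £0.83 + £39.39 + £3.10 = £51.21

£51.21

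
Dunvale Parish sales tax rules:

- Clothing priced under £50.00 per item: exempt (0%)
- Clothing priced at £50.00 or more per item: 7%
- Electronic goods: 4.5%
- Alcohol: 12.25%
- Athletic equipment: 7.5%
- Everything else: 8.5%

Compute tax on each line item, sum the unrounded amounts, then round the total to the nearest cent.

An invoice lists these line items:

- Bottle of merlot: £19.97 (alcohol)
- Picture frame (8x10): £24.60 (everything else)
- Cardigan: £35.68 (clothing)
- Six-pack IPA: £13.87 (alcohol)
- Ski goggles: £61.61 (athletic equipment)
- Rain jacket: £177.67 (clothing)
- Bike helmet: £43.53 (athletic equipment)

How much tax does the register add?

£26.56

Bottle of merlot £19.97: alcohol → 12.25% → £2.446325
Picture frame (8x10) £24.60: everything else → 8.5% → £2.091
Cardigan £35.68: clothing, under £50.00 → 0% → £0.00
Six-pack IPA £13.87: alcohol → 12.25% → £1.699075
Ski goggles £61.61: athletic equipment → 7.5% → £4.62075
Rain jacket £177.67: clothing, £50.00 or more → 7% → £12.4369
Bike helmet £43.53: athletic equipment → 7.5% → £3.26475
Unrounded tax sum = £26.5588 → £26.56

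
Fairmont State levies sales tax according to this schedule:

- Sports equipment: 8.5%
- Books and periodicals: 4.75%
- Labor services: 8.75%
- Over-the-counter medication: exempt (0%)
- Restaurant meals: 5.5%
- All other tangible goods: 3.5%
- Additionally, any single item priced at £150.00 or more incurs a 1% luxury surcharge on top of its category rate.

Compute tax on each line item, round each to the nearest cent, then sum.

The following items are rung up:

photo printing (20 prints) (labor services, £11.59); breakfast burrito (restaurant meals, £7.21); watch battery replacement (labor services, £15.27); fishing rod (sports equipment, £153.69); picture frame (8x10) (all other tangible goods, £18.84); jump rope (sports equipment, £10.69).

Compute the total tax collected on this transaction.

£18.92

Photo printing (20 prints) £11.59: labor services → 8.75% → £1.01
Breakfast burrito £7.21: restaurant meals → 5.5% → £0.40
Watch battery replacement £15.27: labor services → 8.75% → £1.34
Fishing rod £153.69: sports equipment → 8.5% + 1% surcharge = 9.5% → £14.60
Picture frame (8x10) £18.84: all other tangible goods → 3.5% → £0.66
Jump rope £10.69: sports equipment → 8.5% → £0.91
Total tax = £1.01 + £0.40 + £1.34 + £14.60 + £0.66 + £0.91 = £18.92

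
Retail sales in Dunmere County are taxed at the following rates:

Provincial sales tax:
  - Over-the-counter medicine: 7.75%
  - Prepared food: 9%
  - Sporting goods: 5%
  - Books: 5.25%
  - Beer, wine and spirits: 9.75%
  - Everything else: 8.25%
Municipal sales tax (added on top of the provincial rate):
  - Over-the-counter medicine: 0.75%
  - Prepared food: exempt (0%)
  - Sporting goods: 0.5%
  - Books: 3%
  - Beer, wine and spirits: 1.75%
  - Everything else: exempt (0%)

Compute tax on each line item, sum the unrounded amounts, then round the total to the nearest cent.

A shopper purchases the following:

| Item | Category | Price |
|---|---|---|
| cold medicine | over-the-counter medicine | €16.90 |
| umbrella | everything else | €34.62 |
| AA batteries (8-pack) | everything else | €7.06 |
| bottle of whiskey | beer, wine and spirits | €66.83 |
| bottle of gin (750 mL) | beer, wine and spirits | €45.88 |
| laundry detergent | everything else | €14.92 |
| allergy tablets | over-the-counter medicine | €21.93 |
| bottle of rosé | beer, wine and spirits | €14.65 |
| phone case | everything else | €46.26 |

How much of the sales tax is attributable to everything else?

Umbrella €34.62: everything else → 8.25% + 0% municipal = 8.25% → €2.85615
AA batteries (8-pack) €7.06: everything else → 8.25% + 0% municipal = 8.25% → €0.58245
Laundry detergent €14.92: everything else → 8.25% + 0% municipal = 8.25% → €1.2309
Phone case €46.26: everything else → 8.25% + 0% municipal = 8.25% → €3.81645
Tax on everything else: unrounded sum = €8.48595 → €8.49

€8.49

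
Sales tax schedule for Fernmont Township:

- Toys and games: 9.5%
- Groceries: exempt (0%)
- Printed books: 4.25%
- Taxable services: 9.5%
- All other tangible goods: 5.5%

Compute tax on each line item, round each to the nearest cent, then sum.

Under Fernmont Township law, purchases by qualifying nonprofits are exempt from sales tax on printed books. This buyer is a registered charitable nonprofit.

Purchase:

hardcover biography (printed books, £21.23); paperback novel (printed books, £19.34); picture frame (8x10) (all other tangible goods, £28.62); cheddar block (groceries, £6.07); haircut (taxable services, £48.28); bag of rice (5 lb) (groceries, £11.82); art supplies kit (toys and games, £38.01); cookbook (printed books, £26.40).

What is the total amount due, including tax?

Hardcover biography £21.23: printed books, buyer-exempt → 0% → £0.00
Paperback novel £19.34: printed books, buyer-exempt → 0% → £0.00
Picture frame (8x10) £28.62: all other tangible goods → 5.5% → £1.57
Cheddar block £6.07: groceries → 0% → £0.00
Haircut £48.28: taxable services → 9.5% → £4.59
Bag of rice (5 lb) £11.82: groceries → 0% → £0.00
Art supplies kit £38.01: toys and games → 9.5% → £3.61
Cookbook £26.40: printed books, buyer-exempt → 0% → £0.00
Subtotal = £199.77; tax = £9.77; total due = £209.54

£209.54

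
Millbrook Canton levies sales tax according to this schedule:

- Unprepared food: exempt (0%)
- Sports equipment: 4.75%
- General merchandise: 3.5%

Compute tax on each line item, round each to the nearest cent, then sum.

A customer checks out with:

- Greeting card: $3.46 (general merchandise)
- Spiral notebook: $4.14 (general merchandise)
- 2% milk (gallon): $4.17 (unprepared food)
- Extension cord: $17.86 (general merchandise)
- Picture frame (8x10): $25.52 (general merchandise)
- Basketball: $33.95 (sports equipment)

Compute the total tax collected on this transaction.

$3.39

Greeting card $3.46: general merchandise → 3.5% → $0.12
Spiral notebook $4.14: general merchandise → 3.5% → $0.14
2% milk (gallon) $4.17: unprepared food → 0% → $0.00
Extension cord $17.86: general merchandise → 3.5% → $0.63
Picture frame (8x10) $25.52: general merchandise → 3.5% → $0.89
Basketball $33.95: sports equipment → 4.75% → $1.61
Total tax = $0.12 + $0.14 + $0.63 + $0.89 + $1.61 = $3.39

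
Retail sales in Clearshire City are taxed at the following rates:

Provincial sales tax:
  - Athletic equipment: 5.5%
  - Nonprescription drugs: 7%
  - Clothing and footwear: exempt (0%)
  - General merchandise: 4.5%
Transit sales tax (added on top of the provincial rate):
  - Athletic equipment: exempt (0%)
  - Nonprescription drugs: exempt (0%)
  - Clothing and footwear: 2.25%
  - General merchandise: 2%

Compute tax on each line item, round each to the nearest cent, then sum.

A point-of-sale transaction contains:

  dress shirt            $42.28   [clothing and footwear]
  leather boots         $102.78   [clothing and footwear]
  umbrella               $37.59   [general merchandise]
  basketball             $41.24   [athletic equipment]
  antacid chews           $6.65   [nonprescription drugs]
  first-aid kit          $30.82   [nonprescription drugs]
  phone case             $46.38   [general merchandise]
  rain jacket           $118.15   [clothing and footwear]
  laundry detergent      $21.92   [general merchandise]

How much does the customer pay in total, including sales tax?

Dress shirt $42.28: clothing and footwear → 0% + 2.25% transit = 2.25% → $0.95
Leather boots $102.78: clothing and footwear → 0% + 2.25% transit = 2.25% → $2.31
Umbrella $37.59: general merchandise → 4.5% + 2% transit = 6.5% → $2.44
Basketball $41.24: athletic equipment → 5.5% + 0% transit = 5.5% → $2.27
Antacid chews $6.65: nonprescription drugs → 7% + 0% transit = 7% → $0.47
First-aid kit $30.82: nonprescription drugs → 7% + 0% transit = 7% → $2.16
Phone case $46.38: general merchandise → 4.5% + 2% transit = 6.5% → $3.01
Rain jacket $118.15: clothing and footwear → 0% + 2.25% transit = 2.25% → $2.66
Laundry detergent $21.92: general merchandise → 4.5% + 2% transit = 6.5% → $1.42
Subtotal = $447.81; tax = $17.69; total due = $465.50

$465.50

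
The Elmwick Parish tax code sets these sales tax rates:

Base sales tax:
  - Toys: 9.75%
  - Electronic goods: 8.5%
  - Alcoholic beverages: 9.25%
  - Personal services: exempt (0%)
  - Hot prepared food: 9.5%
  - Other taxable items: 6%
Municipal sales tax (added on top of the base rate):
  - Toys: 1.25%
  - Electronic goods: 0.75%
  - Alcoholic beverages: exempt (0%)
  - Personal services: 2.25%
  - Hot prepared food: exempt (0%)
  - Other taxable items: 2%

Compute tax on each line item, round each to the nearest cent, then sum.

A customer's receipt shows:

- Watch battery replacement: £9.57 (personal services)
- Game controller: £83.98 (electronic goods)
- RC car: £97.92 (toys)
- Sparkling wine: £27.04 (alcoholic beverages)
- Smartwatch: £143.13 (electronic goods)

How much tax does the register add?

£34.50

Watch battery replacement £9.57: personal services → 0% + 2.25% municipal = 2.25% → £0.22
Game controller £83.98: electronic goods → 8.5% + 0.75% municipal = 9.25% → £7.77
RC car £97.92: toys → 9.75% + 1.25% municipal = 11% → £10.77
Sparkling wine £27.04: alcoholic beverages → 9.25% + 0% municipal = 9.25% → £2.50
Smartwatch £143.13: electronic goods → 8.5% + 0.75% municipal = 9.25% → £13.24
Total tax = £0.22 + £7.77 + £10.77 + £2.50 + £13.24 = £34.50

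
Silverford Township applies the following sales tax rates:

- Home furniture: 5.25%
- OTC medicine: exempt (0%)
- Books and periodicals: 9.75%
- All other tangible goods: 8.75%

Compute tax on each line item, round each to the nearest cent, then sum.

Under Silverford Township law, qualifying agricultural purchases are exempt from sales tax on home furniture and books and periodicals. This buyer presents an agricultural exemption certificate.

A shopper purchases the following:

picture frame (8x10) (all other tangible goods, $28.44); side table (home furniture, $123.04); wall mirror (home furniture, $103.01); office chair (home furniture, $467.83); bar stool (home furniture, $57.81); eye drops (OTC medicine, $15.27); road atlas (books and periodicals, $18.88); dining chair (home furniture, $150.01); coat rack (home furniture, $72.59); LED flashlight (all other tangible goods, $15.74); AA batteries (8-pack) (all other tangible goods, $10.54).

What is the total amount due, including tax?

$1067.95

Picture frame (8x10) $28.44: all other tangible goods → 8.75% → $2.49
Side table $123.04: home furniture, buyer-exempt → 0% → $0.00
Wall mirror $103.01: home furniture, buyer-exempt → 0% → $0.00
Office chair $467.83: home furniture, buyer-exempt → 0% → $0.00
Bar stool $57.81: home furniture, buyer-exempt → 0% → $0.00
Eye drops $15.27: OTC medicine → 0% → $0.00
Road atlas $18.88: books and periodicals, buyer-exempt → 0% → $0.00
Dining chair $150.01: home furniture, buyer-exempt → 0% → $0.00
Coat rack $72.59: home furniture, buyer-exempt → 0% → $0.00
LED flashlight $15.74: all other tangible goods → 8.75% → $1.38
AA batteries (8-pack) $10.54: all other tangible goods → 8.75% → $0.92
Subtotal = $1063.16; tax = $4.79; total due = $1067.95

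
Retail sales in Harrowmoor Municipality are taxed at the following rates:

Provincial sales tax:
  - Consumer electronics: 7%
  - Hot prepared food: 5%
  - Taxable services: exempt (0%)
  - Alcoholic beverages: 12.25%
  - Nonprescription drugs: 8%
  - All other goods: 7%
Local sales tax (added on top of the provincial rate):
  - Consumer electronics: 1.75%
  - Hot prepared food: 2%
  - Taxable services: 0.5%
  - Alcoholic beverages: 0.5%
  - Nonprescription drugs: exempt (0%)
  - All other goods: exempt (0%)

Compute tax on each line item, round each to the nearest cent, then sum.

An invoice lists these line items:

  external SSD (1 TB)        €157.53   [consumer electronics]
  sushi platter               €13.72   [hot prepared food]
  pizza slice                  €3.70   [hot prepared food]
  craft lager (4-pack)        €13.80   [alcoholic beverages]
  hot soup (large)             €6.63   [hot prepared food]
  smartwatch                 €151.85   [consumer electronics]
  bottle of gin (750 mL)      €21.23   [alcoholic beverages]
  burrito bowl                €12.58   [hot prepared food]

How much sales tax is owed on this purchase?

€34.10

External SSD (1 TB) €157.53: consumer electronics → 7% + 1.75% local = 8.75% → €13.78
Sushi platter €13.72: hot prepared food → 5% + 2% local = 7% → €0.96
Pizza slice €3.70: hot prepared food → 5% + 2% local = 7% → €0.26
Craft lager (4-pack) €13.80: alcoholic beverages → 12.25% + 0.5% local = 12.75% → €1.76
Hot soup (large) €6.63: hot prepared food → 5% + 2% local = 7% → €0.46
Smartwatch €151.85: consumer electronics → 7% + 1.75% local = 8.75% → €13.29
Bottle of gin (750 mL) €21.23: alcoholic beverages → 12.25% + 0.5% local = 12.75% → €2.71
Burrito bowl €12.58: hot prepared food → 5% + 2% local = 7% → €0.88
Total tax = €13.78 + €0.96 + €0.26 + €1.76 + €0.46 + €13.29 + €2.71 + €0.88 = €34.10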